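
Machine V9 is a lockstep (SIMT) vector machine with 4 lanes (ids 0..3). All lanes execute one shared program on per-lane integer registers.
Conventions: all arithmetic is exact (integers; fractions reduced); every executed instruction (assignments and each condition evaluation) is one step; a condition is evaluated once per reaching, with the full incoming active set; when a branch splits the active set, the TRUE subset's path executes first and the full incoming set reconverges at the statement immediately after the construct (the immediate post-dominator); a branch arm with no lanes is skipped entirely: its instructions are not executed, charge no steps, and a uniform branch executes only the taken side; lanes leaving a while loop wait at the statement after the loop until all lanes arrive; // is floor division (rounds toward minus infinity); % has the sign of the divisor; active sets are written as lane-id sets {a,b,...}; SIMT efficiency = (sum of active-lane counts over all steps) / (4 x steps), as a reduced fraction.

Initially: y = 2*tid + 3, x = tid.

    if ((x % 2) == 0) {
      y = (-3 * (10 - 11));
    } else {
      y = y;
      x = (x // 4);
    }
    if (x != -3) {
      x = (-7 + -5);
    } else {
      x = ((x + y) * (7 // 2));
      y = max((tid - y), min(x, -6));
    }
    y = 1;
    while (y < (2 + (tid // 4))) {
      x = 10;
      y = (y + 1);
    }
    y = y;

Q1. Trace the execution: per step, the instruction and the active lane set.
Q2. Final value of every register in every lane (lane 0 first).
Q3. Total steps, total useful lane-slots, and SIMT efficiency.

step 0: eval ((x % 2) == 0)          {0,1,2,3}
step 1: y <- (-3 * (10 - 11))        {0,2}
step 2: y <- y                       {1,3}
step 3: x <- (x // 4)                {1,3}
step 4: eval (x != -3)               {0,1,2,3}
step 5: x <- (-7 + -5)               {0,1,2,3}
step 6: y <- 1                       {0,1,2,3}
step 7: eval (y < (2 + (tid // 4)))  {0,1,2,3}
step 8: x <- 10                      {0,1,2,3}
step 9: y <- (y + 1)                 {0,1,2,3}
step 10: eval (y < (2 + (tid // 4)))  {0,1,2,3}
step 11: y <- y                       {0,1,2,3}

Answer: 12 steps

y: 2,2,2,2
x: 10,10,10,10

steps = 12; useful = 42; efficiency = 42/48 = 7/8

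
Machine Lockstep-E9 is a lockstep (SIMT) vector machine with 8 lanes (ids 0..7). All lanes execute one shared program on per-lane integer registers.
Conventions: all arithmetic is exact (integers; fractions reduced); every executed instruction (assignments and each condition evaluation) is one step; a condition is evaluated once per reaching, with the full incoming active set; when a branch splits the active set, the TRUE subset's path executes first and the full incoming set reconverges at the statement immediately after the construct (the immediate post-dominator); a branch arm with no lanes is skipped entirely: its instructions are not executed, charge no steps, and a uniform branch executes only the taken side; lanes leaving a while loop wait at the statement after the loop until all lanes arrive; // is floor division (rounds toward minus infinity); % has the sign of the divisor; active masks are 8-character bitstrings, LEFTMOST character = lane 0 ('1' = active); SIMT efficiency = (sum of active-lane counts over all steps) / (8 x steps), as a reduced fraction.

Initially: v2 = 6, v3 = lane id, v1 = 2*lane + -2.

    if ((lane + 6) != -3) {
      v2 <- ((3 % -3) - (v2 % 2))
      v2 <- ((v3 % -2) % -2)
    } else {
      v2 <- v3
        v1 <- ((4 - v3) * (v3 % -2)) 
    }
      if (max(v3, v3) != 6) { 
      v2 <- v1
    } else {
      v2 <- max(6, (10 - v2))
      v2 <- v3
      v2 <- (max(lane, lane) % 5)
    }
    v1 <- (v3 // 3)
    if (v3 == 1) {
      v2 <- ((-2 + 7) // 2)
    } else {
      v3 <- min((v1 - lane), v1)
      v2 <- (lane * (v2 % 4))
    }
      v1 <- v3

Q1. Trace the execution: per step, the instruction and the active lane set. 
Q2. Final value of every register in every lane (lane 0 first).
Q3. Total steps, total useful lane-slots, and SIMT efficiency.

step 0: eval ((lane + 6) != -3)      11111111
step 1: v2 <- ((3 % -3) - (v2 % 2))  11111111
step 2: v2 <- ((v3 % -2) % -2)       11111111
step 3: eval (max(v3, v3) != 6)      11111111
step 4: v2 <- v1                     11111101
step 5: v2 <- max(6, (10 - v2))      00000010
step 6: v2 <- v3                     00000010
step 7: v2 <- (max(lane, lane) % 5)  00000010
step 8: v1 <- (v3 // 3)              11111111
step 9: eval (v3 == 1)               11111111
step 10: v2 <- ((-2 + 7) // 2)        01000000
step 11: v3 <- min((v1 - lane), v1)   10111111
step 12: v2 <- (lane * (v2 % 4))      10111111
step 13: v1 <- v3                     11111111

Answer: 14 steps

v2: 0,2,4,0,8,0,6,0
v3: 0,1,-2,-2,-3,-4,-4,-5
v1: 0,1,-2,-2,-3,-4,-4,-5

steps = 14; useful = 81; efficiency = 81/112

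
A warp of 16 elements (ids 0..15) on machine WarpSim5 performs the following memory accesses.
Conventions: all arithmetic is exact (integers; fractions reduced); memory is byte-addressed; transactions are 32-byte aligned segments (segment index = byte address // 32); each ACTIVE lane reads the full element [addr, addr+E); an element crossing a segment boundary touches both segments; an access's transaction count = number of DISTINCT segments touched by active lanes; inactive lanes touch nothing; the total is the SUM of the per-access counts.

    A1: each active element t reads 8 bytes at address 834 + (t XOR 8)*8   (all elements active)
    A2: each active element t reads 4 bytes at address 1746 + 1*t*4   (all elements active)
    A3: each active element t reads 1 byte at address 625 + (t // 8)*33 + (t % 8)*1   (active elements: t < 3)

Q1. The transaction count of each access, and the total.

A1: 5 transactions
A2: 3 transactions
A3: 1 transaction

Answer: 5,3,1; total 9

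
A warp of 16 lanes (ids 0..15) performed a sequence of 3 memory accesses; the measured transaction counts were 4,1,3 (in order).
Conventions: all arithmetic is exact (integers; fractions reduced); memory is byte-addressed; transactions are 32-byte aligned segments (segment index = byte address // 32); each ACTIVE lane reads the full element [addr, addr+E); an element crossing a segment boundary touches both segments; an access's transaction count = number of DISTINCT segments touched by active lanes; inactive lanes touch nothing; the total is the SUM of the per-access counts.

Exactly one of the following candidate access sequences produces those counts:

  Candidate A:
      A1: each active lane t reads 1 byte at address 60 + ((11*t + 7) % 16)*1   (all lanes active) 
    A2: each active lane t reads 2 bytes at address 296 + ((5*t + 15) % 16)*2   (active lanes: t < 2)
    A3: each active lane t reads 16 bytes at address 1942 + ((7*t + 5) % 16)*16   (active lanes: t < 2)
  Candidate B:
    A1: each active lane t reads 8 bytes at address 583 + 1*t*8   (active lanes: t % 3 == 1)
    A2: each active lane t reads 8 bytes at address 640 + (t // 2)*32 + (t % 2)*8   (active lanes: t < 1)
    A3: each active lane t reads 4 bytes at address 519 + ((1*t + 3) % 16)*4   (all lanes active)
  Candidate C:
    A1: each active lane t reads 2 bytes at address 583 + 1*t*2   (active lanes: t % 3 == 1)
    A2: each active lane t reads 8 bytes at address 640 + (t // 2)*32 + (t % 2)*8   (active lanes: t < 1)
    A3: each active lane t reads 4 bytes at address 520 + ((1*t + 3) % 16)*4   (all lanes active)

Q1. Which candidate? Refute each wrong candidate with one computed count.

A: A1 gives 2 transactions, not 4
C: A1 gives 2 transactions, not 4
B: all counts match (4,1,3)

Answer: B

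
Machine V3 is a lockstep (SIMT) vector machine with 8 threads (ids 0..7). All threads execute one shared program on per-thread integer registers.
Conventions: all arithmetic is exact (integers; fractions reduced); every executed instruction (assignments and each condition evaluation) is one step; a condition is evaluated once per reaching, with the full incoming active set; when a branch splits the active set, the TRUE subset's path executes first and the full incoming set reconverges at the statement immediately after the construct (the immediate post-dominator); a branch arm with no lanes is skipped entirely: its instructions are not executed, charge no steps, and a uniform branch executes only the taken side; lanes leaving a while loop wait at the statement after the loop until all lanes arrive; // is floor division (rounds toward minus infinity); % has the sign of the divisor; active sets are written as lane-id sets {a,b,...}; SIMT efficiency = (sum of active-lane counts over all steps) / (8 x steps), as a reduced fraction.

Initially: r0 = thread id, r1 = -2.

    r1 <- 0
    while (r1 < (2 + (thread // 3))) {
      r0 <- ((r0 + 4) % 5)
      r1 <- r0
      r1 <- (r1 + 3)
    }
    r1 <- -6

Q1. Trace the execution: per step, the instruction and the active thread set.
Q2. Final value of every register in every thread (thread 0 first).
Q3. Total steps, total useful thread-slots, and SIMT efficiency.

step 0: r1 <- 0                      {0,1,2,3,4,5,6,7}
step 1: eval (r1 < (2 + (thread // 3))) {0,1,2,3,4,5,6,7}
step 2: r0 <- ((r0 + 4) % 5)         {0,1,2,3,4,5,6,7}
step 3: r1 <- r0                     {0,1,2,3,4,5,6,7}
step 4: r1 <- (r1 + 3)               {0,1,2,3,4,5,6,7}
step 5: eval (r1 < (2 + (thread // 3))) {0,1,2,3,4,5,6,7}
step 6: r0 <- ((r0 + 4) % 5)         {6}
step 7: r1 <- r0                     {6}
step 8: r1 <- (r1 + 3)               {6}
step 9: eval (r1 < (2 + (thread // 3))) {6}
step 10: r1 <- -6                     {0,1,2,3,4,5,6,7}

Answer: 11 steps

r0: 4,0,1,2,3,4,4,1
r1: -6,-6,-6,-6,-6,-6,-6,-6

steps = 11; useful = 60; efficiency = 60/88 = 15/22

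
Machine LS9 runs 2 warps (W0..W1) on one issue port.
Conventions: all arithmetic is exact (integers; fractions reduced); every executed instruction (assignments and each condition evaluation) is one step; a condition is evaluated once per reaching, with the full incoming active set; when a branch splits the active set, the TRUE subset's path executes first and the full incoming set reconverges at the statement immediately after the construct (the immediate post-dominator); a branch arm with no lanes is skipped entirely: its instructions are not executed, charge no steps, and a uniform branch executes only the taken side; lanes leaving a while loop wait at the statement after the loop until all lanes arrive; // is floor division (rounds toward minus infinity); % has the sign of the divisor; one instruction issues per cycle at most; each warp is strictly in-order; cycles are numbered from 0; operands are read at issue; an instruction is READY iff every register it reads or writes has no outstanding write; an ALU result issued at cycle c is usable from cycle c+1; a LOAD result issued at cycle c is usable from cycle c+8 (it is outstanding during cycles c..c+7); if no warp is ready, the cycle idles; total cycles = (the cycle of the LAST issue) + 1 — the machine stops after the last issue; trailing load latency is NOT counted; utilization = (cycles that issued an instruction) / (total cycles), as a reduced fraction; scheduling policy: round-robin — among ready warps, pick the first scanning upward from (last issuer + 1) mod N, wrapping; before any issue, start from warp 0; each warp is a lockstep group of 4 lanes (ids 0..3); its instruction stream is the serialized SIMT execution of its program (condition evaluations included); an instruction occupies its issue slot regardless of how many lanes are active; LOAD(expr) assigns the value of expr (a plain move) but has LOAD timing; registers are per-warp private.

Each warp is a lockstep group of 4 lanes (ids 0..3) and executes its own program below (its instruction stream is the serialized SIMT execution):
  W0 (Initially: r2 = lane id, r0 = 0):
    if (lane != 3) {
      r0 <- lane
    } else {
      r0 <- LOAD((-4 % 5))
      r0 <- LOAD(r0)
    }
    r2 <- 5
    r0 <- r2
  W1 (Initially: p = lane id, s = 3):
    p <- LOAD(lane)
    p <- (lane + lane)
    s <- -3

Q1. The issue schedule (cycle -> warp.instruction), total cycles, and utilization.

cycle 0: W0.I0
cycle 1: W1.I0
cycle 2: W0.I1
cycle 3: W0.I2
cycle 4: idle
cycle 5: idle
cycle 6: idle
cycle 7: idle
cycle 8: idle
cycle 9: W1.I1
cycle 10: W1.I2
cycle 11: W0.I3
cycle 12: W0.I4
cycle 13: idle
cycle 14: idle
cycle 15: idle
cycle 16: idle
cycle 17: idle
cycle 18: idle
cycle 19: W0.I5

Answer: 20 cycles, utilization 9/20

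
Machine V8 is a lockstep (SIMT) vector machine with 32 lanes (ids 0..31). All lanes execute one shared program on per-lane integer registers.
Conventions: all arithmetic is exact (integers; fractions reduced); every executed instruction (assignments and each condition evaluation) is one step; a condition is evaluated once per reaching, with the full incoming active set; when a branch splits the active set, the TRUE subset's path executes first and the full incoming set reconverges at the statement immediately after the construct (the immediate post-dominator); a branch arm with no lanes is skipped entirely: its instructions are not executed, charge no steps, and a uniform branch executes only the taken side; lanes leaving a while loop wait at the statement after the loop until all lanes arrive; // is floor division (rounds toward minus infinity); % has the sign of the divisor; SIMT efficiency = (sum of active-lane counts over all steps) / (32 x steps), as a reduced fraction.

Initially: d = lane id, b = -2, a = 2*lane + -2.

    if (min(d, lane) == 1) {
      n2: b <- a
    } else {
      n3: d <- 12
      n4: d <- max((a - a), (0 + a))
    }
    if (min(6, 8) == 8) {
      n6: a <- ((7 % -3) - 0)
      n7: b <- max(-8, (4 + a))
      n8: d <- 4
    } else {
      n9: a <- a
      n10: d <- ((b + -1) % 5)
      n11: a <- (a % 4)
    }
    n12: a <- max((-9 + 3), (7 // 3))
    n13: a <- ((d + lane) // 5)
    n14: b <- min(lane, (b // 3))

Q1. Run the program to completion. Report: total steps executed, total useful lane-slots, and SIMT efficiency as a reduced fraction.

Answer: 11 steps, 319 useful, 29/32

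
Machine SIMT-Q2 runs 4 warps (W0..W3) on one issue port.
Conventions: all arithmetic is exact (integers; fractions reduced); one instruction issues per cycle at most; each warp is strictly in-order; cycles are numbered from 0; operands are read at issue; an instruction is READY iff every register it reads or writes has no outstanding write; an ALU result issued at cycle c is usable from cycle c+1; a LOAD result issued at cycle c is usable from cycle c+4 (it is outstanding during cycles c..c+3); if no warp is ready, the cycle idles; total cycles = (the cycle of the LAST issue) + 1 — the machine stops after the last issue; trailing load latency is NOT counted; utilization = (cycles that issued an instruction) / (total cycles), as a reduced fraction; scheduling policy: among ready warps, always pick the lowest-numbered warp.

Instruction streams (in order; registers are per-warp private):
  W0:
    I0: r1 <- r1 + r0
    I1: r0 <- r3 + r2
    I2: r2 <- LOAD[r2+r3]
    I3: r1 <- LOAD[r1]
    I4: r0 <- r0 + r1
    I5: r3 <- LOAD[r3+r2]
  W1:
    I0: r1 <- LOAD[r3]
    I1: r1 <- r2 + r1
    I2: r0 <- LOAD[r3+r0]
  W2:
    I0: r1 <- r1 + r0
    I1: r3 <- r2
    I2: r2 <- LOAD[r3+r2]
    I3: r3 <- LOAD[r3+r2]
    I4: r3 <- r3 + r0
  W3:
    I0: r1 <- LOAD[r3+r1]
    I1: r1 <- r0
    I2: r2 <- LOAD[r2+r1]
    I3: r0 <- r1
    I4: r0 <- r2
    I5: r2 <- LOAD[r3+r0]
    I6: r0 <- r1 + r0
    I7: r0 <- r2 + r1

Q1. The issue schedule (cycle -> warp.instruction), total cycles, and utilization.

cycle 0: W0.I0
cycle 1: W0.I1
cycle 2: W0.I2
cycle 3: W0.I3
cycle 4: W1.I0
cycle 5: W2.I0
cycle 6: W2.I1
cycle 7: W0.I4
cycle 8: W0.I5
cycle 9: W1.I1
cycle 10: W1.I2
cycle 11: W2.I2
cycle 12: W3.I0
cycle 13: idle
cycle 14: idle
cycle 15: W2.I3
cycle 16: W3.I1
cycle 17: W3.I2
cycle 18: W3.I3
cycle 19: W2.I4
cycle 20: idle
cycle 21: W3.I4
cycle 22: W3.I5
cycle 23: W3.I6
cycle 24: idle
cycle 25: idle
cycle 26: W3.I7

Answer: 27 cycles, utilization 22/27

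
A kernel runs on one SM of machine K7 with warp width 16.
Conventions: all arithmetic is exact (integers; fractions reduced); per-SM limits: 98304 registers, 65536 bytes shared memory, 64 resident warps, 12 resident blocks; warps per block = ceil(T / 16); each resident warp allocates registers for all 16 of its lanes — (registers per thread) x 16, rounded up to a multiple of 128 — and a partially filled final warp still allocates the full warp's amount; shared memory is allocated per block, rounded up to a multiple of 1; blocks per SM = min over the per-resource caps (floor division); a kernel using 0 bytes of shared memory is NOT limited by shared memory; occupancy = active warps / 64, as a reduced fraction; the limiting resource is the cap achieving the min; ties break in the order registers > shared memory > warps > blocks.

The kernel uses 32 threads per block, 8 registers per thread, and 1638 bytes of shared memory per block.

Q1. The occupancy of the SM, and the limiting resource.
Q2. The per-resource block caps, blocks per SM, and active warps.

Answer: occupancy 3/8, limited by blocks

registers: 384 blocks
shared memory: 40 blocks
warps: 32 blocks
blocks: 12 blocks

Answer: 12 blocks, 24 active warps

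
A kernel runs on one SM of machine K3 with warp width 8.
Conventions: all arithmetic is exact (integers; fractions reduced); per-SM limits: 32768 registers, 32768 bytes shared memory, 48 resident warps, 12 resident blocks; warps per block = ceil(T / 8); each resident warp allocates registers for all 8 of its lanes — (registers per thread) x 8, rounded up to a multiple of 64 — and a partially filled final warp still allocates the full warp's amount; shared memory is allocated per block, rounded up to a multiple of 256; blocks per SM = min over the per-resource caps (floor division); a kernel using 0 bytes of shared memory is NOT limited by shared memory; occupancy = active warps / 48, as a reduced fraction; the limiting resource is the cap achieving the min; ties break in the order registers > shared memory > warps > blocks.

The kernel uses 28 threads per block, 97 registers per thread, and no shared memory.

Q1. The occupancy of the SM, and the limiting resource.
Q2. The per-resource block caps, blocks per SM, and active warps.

Answer: occupancy 3/4, limited by registers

registers: 9 blocks
shared memory: no limit (kernel uses none)
warps: 12 blocks
blocks: 12 blocks

Answer: 9 blocks, 36 active warps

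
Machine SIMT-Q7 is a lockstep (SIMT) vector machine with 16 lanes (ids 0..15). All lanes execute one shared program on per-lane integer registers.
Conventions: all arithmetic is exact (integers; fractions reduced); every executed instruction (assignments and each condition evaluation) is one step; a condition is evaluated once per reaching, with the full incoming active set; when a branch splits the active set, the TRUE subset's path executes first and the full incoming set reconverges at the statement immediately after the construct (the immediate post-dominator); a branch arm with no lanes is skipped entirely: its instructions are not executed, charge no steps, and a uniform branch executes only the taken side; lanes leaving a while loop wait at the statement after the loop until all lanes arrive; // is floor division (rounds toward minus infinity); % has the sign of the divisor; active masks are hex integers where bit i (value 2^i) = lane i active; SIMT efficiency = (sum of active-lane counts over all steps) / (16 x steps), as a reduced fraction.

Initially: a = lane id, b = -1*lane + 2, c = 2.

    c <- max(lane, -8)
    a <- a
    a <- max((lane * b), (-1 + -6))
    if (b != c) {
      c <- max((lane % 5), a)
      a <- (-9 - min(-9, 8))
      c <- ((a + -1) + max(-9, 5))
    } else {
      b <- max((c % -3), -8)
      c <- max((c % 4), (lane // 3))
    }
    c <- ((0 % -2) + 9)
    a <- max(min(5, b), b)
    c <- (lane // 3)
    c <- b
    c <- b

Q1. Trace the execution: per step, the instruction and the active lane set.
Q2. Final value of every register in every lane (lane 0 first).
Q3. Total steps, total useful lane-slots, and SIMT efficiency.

step 0: c <- max(lane, -8)           0xffff
step 1: a <- a                       0xffff
step 2: a <- max((lane * b), (-1 + -6)) 0xffff
step 3: eval (b != c)                0xffff
step 4: c <- max((lane % 5), a)      0xfffd
step 5: a <- (-9 - min(-9, 8))       0xfffd
step 6: c <- ((a + -1) + max(-9, 5)) 0xfffd
step 7: b <- max((c % -3), -8)       0x0002
step 8: c <- max((c % 4), (lane // 3)) 0x0002
step 9: c <- ((0 % -2) + 9)          0xffff
step 10: a <- max(min(5, b), b)       0xffff
step 11: c <- (lane // 3)             0xffff
step 12: c <- b                       0xffff
step 13: c <- b                       0xffff

Answer: 14 steps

a: 2,-2,0,-1,-2,-3,-4,-5,-6,-7,-8,-9,-10,-11,-12,-13
b: 2,-2,0,-1,-2,-3,-4,-5,-6,-7,-8,-9,-10,-11,-12,-13
c: 2,-2,0,-1,-2,-3,-4,-5,-6,-7,-8,-9,-10,-11,-12,-13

steps = 14; useful = 191; efficiency = 191/224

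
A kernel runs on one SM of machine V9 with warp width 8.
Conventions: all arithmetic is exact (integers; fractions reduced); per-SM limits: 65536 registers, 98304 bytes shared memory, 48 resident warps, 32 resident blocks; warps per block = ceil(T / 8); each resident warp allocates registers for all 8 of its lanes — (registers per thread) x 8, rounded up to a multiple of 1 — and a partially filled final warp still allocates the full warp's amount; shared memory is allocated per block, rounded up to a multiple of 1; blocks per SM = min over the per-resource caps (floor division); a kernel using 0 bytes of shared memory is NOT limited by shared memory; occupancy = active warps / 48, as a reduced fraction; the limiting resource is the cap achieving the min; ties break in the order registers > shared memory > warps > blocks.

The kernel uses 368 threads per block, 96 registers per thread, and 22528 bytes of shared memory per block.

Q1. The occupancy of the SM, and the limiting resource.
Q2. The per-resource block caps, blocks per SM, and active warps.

Answer: occupancy 23/24, limited by registers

registers: 1 block
shared memory: 4 blocks
warps: 1 block
blocks: 32 blocks

Answer: 1 block, 46 active warps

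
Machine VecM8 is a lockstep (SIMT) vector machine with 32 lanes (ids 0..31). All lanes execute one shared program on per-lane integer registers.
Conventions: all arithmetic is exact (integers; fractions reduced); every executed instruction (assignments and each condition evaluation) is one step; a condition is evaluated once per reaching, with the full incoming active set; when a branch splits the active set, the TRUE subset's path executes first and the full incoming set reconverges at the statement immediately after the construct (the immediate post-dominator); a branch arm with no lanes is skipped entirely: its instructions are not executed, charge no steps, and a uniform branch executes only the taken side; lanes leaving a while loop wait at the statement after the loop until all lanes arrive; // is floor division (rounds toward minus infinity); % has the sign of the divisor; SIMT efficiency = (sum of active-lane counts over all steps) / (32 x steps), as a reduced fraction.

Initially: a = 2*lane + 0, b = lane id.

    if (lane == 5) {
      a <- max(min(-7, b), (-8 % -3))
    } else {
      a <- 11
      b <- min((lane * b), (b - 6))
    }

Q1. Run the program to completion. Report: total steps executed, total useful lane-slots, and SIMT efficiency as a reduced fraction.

Answer: 4 steps, 95 useful, 95/128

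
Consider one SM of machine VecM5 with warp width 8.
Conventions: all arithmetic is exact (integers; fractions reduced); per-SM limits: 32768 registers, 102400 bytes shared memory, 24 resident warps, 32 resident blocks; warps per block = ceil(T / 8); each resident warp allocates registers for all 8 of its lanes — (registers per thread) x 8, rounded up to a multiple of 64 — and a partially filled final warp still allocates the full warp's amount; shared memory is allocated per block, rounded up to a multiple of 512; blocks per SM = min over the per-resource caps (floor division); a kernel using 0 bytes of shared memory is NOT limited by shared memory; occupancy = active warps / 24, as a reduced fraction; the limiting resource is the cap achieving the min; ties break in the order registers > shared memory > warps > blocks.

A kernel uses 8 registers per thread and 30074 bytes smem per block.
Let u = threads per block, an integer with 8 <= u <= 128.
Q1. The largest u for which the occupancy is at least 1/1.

Answer: u = 96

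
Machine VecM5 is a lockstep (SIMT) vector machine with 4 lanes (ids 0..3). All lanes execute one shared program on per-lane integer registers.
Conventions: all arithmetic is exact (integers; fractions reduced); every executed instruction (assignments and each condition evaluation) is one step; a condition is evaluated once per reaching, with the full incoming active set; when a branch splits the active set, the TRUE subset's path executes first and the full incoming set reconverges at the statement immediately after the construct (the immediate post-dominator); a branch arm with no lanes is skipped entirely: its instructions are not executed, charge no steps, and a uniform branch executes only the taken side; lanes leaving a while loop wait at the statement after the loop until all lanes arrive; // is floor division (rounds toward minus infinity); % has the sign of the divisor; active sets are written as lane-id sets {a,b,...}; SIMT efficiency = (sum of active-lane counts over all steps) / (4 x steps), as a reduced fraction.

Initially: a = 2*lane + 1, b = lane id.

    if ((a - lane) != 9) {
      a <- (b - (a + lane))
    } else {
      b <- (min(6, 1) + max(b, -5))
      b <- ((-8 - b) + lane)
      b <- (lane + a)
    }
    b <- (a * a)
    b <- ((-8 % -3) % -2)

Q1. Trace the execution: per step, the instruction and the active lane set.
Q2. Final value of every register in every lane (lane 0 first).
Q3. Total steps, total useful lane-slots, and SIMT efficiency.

step 0: eval ((a - lane) != 9)       {0,1,2,3}
step 1: a <- (b - (a + lane))        {0,1,2,3}
step 2: b <- (a * a)                 {0,1,2,3}
step 3: b <- ((-8 % -3) % -2)        {0,1,2,3}

Answer: 4 steps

a: -1,-3,-5,-7
b: 0,0,0,0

steps = 4; useful = 16; efficiency = 16/16 = 1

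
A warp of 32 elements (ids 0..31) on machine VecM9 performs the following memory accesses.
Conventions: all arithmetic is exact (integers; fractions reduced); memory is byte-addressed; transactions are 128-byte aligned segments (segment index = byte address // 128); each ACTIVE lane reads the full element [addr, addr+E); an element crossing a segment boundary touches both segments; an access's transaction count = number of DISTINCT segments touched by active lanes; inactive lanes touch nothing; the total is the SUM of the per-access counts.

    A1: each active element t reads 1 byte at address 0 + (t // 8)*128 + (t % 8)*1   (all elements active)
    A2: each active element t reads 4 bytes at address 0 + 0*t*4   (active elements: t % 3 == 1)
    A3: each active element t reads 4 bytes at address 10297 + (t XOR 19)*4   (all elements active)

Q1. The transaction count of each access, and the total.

A1: 4 transactions
A2: 1 transaction
A3: 2 transactions

Answer: 4,1,2; total 7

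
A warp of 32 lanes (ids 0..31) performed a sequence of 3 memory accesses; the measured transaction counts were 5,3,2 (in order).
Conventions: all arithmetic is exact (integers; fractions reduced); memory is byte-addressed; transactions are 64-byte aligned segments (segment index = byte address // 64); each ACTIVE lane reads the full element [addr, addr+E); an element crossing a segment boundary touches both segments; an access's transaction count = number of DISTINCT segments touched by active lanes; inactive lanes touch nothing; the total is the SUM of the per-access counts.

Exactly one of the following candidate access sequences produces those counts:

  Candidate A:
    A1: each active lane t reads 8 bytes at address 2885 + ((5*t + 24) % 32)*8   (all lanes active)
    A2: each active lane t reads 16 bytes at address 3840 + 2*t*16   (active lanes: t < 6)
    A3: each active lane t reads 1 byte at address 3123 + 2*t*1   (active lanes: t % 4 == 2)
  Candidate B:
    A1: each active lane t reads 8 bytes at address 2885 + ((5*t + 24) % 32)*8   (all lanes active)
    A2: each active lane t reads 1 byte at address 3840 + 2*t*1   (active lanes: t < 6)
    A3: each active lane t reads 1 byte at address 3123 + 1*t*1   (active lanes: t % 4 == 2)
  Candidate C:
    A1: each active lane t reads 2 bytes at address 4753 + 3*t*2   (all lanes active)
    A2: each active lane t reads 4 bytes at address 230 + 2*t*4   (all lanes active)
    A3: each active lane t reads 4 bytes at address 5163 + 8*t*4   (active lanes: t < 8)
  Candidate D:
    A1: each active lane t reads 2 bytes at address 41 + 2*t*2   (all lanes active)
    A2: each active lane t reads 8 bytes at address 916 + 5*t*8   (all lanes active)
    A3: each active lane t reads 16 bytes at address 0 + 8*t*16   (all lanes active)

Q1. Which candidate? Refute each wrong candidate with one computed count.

B: A2 gives 1 transaction, not 3
C: A1 gives 4 transactions, not 5
D: A1 gives 3 transactions, not 5
A: all counts match (5,3,2)

Answer: A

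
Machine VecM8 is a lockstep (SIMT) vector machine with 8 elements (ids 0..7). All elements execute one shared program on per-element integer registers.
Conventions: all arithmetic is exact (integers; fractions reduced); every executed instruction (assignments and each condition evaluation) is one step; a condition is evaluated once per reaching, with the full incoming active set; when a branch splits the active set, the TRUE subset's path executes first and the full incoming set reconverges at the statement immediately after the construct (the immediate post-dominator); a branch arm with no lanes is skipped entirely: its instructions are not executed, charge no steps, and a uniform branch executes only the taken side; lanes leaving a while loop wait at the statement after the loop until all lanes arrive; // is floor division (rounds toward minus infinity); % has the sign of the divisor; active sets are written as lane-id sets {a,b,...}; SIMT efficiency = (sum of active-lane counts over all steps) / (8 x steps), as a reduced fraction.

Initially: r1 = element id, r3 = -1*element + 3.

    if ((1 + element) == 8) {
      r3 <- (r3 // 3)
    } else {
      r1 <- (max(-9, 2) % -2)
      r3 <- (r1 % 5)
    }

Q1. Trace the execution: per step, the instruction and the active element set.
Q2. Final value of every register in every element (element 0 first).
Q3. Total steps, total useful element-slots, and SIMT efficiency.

step 0: eval ((1 + element) == 8)    {0,1,2,3,4,5,6,7}
step 1: r3 <- (r3 // 3)              {7}
step 2: r1 <- (max(-9, 2) % -2)      {0,1,2,3,4,5,6}
step 3: r3 <- (r1 % 5)               {0,1,2,3,4,5,6}

Answer: 4 steps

r1: 0,0,0,0,0,0,0,7
r3: 0,0,0,0,0,0,0,-2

steps = 4; useful = 23; efficiency = 23/32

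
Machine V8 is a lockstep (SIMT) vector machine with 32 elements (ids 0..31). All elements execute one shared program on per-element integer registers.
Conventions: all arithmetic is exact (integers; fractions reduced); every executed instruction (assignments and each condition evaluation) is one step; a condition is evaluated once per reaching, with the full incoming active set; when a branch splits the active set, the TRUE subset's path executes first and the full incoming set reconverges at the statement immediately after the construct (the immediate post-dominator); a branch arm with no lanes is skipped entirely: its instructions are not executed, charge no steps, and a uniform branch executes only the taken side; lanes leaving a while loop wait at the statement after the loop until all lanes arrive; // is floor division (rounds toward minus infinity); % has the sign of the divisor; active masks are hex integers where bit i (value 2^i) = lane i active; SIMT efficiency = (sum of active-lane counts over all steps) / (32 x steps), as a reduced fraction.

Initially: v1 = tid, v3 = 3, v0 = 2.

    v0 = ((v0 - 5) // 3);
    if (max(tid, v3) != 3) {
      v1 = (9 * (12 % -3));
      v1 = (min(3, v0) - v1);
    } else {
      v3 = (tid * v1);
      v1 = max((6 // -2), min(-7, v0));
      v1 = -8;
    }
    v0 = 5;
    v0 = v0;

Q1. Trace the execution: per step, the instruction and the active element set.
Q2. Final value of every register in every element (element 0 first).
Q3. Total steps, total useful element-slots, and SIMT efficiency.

step 0: v0 <- ((v0 - 5) // 3)        0xffffffff
step 1: eval (max(tid, v3) != 3)     0xffffffff
step 2: v1 <- (9 * (12 % -3))        0xfffffff0
step 3: v1 <- (min(3, v0) - v1)      0xfffffff0
step 4: v3 <- (tid * v1)             0x0000000f
step 5: v1 <- max((6 // -2), min(-7, v0)) 0x0000000f
step 6: v1 <- -8                     0x0000000f
step 7: v0 <- 5                      0xffffffff
step 8: v0 <- v0                     0xffffffff

Answer: 9 steps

v1: -8,-8,-8,-8,-1,-1,-1,-1,-1,-1,-1,-1,-1,-1,-1,-1,-1,-1,-1,-1,-1,-1,-1,-1,-1,-1,-1,-1,-1,-1,-1,-1
v3: 0,1,4,9,3,3,3,3,3,3,3,3,3,3,3,3,3,3,3,3,3,3,3,3,3,3,3,3,3,3,3,3
v0: 5,5,5,5,5,5,5,5,5,5,5,5,5,5,5,5,5,5,5,5,5,5,5,5,5,5,5,5,5,5,5,5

steps = 9; useful = 196; efficiency = 196/288 = 49/72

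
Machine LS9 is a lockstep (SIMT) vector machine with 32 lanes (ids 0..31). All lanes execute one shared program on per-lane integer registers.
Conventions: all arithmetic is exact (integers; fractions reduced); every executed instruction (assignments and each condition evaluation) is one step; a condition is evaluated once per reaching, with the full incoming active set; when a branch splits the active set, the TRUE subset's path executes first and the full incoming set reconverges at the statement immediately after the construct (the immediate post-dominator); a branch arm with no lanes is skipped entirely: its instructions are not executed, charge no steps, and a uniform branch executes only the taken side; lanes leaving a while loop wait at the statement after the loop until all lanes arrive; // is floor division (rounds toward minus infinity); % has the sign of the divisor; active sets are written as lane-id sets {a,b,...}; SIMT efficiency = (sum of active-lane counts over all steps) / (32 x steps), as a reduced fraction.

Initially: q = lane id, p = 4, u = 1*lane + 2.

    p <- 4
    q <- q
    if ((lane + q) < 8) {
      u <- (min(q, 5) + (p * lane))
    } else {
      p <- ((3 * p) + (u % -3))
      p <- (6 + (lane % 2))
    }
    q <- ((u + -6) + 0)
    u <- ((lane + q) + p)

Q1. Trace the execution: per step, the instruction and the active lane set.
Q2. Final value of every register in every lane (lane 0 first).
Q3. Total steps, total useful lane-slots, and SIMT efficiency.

step 0: p <- 4                       {0,1,2,3,4,5,6,7,8,9,10,11,12,13,14,15,16,17,18,19,20,21,22,23,24,25,26,27,28,29,30,31}
step 1: q <- q                       {0,1,2,3,4,5,6,7,8,9,10,11,12,13,14,15,16,17,18,19,20,21,22,23,24,25,26,27,28,29,30,31}
step 2: eval ((lane + q) < 8)        {0,1,2,3,4,5,6,7,8,9,10,11,12,13,14,15,16,17,18,19,20,21,22,23,24,25,26,27,28,29,30,31}
step 3: u <- (min(q, 5) + (p * lane)) {0,1,2,3}
step 4: p <- ((3 * p) + (u % -3))    {4,5,6,7,8,9,10,11,12,13,14,15,16,17,18,19,20,21,22,23,24,25,26,27,28,29,30,31}
step 5: p <- (6 + (lane % 2))        {4,5,6,7,8,9,10,11,12,13,14,15,16,17,18,19,20,21,22,23,24,25,26,27,28,29,30,31}
step 6: q <- ((u + -6) + 0)          {0,1,2,3,4,5,6,7,8,9,10,11,12,13,14,15,16,17,18,19,20,21,22,23,24,25,26,27,28,29,30,31}
step 7: u <- ((lane + q) + p)        {0,1,2,3,4,5,6,7,8,9,10,11,12,13,14,15,16,17,18,19,20,21,22,23,24,25,26,27,28,29,30,31}

Answer: 8 steps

q: -6,-1,4,9,0,1,2,3,4,5,6,7,8,9,10,11,12,13,14,15,16,17,18,19,20,21,22,23,24,25,26,27
p: 4,4,4,4,6,7,6,7,6,7,6,7,6,7,6,7,6,7,6,7,6,7,6,7,6,7,6,7,6,7,6,7
u: -2,4,10,16,10,13,14,17,18,21,22,25,26,29,30,33,34,37,38,41,42,45,46,49,50,53,54,57,58,61,62,65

steps = 8; useful = 220; efficiency = 220/256 = 55/64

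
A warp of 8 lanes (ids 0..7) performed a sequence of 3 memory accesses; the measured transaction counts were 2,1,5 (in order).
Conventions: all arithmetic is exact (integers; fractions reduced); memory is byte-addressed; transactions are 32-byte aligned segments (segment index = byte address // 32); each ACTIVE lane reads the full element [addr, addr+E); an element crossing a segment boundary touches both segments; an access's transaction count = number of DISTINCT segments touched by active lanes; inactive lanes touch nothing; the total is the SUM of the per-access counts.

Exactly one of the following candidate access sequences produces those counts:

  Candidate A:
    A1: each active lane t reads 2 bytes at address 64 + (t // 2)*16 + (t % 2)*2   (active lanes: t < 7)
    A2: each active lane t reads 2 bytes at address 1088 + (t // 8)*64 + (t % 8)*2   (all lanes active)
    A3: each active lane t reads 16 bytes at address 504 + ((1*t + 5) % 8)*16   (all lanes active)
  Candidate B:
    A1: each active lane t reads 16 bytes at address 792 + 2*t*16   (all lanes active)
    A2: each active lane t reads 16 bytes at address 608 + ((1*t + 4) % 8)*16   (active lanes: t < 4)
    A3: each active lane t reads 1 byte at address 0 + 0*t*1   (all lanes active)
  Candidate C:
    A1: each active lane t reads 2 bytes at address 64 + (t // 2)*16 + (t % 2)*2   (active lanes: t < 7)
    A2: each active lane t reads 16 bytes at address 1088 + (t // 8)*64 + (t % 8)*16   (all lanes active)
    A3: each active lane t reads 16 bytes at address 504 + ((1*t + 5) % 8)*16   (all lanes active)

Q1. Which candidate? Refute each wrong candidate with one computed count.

B: A1 gives 9 transactions, not 2
C: A2 gives 4 transactions, not 1
A: all counts match (2,1,5)

Answer: A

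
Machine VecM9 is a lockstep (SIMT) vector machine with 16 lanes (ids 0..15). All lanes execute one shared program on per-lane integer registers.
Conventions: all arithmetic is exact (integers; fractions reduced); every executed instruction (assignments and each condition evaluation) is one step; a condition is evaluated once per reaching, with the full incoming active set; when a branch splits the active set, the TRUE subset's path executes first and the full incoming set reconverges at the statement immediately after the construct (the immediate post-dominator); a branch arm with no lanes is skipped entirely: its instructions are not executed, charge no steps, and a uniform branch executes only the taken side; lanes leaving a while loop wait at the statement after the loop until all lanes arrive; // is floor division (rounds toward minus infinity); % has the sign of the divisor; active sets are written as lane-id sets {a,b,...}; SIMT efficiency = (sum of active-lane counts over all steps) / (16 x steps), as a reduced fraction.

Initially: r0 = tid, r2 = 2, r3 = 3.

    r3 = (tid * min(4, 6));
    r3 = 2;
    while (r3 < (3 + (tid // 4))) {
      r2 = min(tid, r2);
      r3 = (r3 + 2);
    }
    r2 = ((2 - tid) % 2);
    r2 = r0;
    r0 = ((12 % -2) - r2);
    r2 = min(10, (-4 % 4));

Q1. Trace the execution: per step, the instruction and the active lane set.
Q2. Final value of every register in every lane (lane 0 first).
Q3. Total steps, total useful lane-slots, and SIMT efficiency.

step 0: r3 <- (tid * min(4, 6))      {0,1,2,3,4,5,6,7,8,9,10,11,12,13,14,15}
step 1: r3 <- 2                      {0,1,2,3,4,5,6,7,8,9,10,11,12,13,14,15}
step 2: eval (r3 < (3 + (tid // 4))) {0,1,2,3,4,5,6,7,8,9,10,11,12,13,14,15}
step 3: r2 <- min(tid, r2)           {0,1,2,3,4,5,6,7,8,9,10,11,12,13,14,15}
step 4: r3 <- (r3 + 2)               {0,1,2,3,4,5,6,7,8,9,10,11,12,13,14,15}
step 5: eval (r3 < (3 + (tid // 4))) {0,1,2,3,4,5,6,7,8,9,10,11,12,13,14,15}
step 6: r2 <- min(tid, r2)           {8,9,10,11,12,13,14,15}
step 7: r3 <- (r3 + 2)               {8,9,10,11,12,13,14,15}
step 8: eval (r3 < (3 + (tid // 4))) {8,9,10,11,12,13,14,15}
step 9: r2 <- ((2 - tid) % 2)        {0,1,2,3,4,5,6,7,8,9,10,11,12,13,14,15}
step 10: r2 <- r0                     {0,1,2,3,4,5,6,7,8,9,10,11,12,13,14,15}
step 11: r0 <- ((12 % -2) - r2)       {0,1,2,3,4,5,6,7,8,9,10,11,12,13,14,15}
step 12: r2 <- min(10, (-4 % 4))      {0,1,2,3,4,5,6,7,8,9,10,11,12,13,14,15}

Answer: 13 steps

r0: 0,-1,-2,-3,-4,-5,-6,-7,-8,-9,-10,-11,-12,-13,-14,-15
r2: 0,0,0,0,0,0,0,0,0,0,0,0,0,0,0,0
r3: 4,4,4,4,4,4,4,4,6,6,6,6,6,6,6,6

steps = 13; useful = 184; efficiency = 184/208 = 23/26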